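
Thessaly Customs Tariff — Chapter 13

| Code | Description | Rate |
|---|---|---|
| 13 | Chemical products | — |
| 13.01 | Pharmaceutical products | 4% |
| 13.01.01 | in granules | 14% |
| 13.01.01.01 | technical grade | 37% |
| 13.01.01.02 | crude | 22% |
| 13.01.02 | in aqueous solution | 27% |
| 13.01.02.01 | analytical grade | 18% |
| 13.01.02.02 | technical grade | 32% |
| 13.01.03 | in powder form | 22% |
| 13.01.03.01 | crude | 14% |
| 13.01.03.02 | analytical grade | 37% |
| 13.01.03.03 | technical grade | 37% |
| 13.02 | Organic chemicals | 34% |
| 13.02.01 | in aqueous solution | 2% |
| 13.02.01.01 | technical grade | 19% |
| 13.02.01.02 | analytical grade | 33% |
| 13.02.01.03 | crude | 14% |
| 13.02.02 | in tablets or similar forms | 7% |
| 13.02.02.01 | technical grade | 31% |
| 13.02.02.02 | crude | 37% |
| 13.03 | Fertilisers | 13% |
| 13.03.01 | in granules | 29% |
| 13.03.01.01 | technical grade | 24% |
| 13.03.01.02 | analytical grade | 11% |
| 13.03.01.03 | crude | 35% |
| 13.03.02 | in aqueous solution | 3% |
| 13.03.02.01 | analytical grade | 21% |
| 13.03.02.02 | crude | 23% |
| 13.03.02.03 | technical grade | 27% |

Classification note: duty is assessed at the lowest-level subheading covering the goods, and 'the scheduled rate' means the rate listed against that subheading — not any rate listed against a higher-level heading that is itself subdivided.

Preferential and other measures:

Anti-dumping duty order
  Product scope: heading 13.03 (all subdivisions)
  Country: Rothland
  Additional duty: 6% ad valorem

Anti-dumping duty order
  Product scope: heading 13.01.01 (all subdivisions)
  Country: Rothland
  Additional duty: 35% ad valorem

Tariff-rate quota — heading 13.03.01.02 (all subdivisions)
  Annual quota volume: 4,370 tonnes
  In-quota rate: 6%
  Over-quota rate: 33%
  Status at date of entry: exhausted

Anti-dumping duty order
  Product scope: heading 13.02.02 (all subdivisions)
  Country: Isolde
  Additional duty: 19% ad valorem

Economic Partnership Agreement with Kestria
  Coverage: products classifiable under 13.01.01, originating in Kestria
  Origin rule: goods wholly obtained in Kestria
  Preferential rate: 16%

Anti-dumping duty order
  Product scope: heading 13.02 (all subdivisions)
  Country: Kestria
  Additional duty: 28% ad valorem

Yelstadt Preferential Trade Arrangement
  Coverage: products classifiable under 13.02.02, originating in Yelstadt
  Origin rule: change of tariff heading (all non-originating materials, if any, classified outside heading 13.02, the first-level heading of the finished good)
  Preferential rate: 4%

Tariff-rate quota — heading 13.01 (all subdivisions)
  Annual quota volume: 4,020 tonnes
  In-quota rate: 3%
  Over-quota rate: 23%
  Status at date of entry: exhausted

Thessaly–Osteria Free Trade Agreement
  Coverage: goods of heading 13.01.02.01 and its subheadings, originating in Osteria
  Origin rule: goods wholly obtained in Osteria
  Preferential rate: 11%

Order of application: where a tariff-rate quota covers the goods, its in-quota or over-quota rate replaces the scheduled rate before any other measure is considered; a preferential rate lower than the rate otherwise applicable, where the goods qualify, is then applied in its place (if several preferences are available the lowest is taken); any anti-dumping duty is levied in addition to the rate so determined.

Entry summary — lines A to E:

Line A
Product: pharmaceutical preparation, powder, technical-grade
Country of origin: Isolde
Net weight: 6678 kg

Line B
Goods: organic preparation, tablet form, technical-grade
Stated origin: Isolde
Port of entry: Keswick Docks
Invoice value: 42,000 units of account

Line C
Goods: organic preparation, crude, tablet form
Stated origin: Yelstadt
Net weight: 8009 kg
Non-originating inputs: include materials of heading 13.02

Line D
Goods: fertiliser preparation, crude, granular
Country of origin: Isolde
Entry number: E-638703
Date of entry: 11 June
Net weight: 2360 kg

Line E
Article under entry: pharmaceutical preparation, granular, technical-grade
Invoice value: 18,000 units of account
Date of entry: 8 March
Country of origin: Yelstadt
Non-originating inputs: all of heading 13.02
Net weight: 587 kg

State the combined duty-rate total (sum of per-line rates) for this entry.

Line A: pharmaceutical → 13.01; powder → 13.01.03; technical-grade → 13.01.03.03. Scheduled 37%. quota on 13.01 exhausted → over-quota 23%. → 23%.
Line B: organic → 13.02; tablet form → 13.02.02; technical-grade → 13.02.02.01. Scheduled 31%. anti-dumping (Isolde, 13.02.02): +19%; total 31% + 19% = 50%. → 50%.
Line C: organic → 13.02; tablet form → 13.02.02; crude → 13.02.02.02. Scheduled 37%. Yelstadt agreement on 13.02.02: CTH not met. → 37%.
Line D: fertiliser → 13.03; granular → 13.03.01; crude → 13.03.01.03. Scheduled 35%. No special measure applies. → 35%.
Line E: pharmaceutical → 13.01; granular → 13.01.01; technical-grade → 13.01.01.01. Scheduled 37%. quota on 13.01 exhausted → over-quota 23%; Yelstadt agreement on 13.02.02: 13.01.01.01 not covered. → 23%.
Sum: 23% + 50% + 37% + 35% + 23% = 168%.

168%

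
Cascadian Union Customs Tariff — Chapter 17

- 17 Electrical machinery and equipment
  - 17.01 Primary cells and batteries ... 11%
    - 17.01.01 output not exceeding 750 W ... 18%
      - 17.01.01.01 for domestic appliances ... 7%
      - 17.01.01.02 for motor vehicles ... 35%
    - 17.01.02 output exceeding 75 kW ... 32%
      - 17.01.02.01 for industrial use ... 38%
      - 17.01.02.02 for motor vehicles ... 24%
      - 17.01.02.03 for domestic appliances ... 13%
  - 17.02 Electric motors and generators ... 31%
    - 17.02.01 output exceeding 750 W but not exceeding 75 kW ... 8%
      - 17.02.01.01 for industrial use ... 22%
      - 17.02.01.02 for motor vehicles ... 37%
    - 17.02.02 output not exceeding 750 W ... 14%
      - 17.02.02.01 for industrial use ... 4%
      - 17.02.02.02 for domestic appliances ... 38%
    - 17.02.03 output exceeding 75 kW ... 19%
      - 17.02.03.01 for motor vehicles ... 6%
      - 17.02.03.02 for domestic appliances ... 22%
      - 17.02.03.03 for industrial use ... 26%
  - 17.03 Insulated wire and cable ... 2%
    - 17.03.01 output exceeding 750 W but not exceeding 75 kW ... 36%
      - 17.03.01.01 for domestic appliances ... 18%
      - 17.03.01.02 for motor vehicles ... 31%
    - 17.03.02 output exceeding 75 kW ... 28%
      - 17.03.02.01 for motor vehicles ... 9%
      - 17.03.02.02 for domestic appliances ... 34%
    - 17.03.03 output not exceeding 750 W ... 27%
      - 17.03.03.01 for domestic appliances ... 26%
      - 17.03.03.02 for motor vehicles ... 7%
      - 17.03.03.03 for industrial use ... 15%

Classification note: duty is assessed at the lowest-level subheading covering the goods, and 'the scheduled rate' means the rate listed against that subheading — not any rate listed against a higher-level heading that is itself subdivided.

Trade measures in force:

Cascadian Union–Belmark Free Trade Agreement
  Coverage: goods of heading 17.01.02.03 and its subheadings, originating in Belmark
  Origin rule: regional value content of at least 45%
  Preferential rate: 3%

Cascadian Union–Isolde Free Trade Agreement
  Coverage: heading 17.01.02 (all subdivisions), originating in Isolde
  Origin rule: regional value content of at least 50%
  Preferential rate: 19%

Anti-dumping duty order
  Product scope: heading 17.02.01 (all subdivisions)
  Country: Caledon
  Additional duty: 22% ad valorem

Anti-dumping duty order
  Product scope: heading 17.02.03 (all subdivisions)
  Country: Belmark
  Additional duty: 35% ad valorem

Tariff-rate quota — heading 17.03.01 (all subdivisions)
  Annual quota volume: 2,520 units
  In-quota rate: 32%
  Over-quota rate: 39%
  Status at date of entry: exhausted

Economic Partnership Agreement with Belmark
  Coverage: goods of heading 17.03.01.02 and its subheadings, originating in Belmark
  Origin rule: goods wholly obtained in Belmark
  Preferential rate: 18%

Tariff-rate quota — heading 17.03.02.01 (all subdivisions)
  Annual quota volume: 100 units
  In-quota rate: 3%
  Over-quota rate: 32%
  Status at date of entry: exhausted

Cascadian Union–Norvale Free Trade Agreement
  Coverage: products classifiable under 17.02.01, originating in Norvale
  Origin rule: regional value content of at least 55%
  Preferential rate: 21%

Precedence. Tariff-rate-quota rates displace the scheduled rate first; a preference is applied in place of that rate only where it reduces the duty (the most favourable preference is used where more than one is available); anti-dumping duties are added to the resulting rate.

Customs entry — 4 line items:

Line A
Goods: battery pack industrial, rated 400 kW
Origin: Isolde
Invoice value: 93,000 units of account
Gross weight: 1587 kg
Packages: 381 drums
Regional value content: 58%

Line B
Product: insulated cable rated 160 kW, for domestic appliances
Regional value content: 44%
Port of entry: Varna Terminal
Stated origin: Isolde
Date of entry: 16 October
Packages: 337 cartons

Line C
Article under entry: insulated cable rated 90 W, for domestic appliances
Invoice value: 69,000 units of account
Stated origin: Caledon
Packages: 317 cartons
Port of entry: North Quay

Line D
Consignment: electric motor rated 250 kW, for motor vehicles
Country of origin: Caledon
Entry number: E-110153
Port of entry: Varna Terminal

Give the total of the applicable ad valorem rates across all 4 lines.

85%

Line A: battery pack → 17.01; rated 400 kW → 17.01.02; industrial → 17.01.02.01. Scheduled 38%. Isolde agreement on 17.01.02: RVC ≥ 50% → 19% available; preferential 19%. → 19%.
Line B: insulated cable → 17.03; rated 160 kW → 17.03.02; for domestic appliances → 17.03.02.02. Scheduled 34%. Isolde agreement on 17.01.02: 17.03.02.02 not covered. → 34%.
Line C: insulated cable → 17.03; rated 90 W → 17.03.03; for domestic appliances → 17.03.03.01. Scheduled 26%. No special measure applies. → 26%.
Line D: electric motor → 17.02; rated 250 kW → 17.02.03; for motor vehicles → 17.02.03.01. Scheduled 6%. No special measure applies. → 6%.
Sum: 19% + 34% + 26% + 6% = 85%.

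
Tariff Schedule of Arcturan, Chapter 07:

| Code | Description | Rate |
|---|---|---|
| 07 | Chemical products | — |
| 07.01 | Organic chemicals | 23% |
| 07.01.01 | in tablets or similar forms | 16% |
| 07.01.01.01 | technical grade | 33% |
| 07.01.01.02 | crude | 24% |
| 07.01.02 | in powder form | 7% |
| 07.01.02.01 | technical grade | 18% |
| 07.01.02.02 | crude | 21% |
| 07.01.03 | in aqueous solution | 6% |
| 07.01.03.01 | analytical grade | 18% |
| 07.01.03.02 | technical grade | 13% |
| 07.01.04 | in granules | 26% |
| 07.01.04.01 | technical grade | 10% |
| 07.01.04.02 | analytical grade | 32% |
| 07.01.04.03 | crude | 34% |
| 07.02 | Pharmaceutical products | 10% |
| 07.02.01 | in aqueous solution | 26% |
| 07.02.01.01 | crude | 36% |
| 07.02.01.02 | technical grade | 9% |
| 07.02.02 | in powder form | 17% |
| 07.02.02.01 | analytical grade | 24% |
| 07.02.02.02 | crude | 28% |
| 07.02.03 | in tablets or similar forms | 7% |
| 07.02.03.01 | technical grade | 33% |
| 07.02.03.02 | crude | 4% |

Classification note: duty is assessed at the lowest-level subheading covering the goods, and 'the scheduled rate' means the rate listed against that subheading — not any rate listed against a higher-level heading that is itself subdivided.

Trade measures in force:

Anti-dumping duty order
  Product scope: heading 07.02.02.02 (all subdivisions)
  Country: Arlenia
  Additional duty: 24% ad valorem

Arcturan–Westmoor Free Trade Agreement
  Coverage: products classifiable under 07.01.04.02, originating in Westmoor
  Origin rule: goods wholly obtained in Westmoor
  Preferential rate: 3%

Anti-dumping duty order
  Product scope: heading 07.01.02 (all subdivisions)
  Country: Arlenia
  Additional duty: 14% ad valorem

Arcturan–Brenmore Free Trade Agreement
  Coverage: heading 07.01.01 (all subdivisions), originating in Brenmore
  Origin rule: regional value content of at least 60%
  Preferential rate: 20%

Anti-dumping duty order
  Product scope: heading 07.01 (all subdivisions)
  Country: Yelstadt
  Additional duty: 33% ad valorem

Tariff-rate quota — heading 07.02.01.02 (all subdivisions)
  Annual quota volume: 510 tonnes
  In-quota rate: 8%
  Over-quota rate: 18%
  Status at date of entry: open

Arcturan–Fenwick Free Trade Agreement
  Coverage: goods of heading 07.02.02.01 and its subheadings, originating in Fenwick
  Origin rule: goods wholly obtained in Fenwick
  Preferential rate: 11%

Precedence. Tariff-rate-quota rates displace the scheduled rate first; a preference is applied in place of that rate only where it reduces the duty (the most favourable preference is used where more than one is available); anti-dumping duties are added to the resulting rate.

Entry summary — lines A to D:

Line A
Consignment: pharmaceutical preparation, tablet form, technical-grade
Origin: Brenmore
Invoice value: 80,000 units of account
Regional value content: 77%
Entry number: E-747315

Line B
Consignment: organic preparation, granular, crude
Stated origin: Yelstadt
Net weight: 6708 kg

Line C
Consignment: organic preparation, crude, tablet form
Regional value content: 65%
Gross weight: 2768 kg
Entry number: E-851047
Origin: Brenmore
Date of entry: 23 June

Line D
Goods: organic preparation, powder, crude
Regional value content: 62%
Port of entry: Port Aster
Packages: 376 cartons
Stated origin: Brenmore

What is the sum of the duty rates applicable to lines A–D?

141%

Line A: pharmaceutical → 07.02; tablet form → 07.02.03; technical-grade → 07.02.03.01. Scheduled 33%. Brenmore agreement on 07.01.01: 07.02.03.01 not covered. → 33%.
Line B: organic → 07.01; granular → 07.01.04; crude → 07.01.04.03. Scheduled 34%. anti-dumping (Yelstadt, 07.01): +33%; total 34% + 33% = 67%. → 67%.
Line C: organic → 07.01; tablet form → 07.01.01; crude → 07.01.01.02. Scheduled 24%. Brenmore agreement on 07.01.01: RVC ≥ 60% → 20% available; preferential 20%. → 20%.
Line D: organic → 07.01; powder → 07.01.02; crude → 07.01.02.02. Scheduled 21%. Brenmore agreement on 07.01.01: 07.01.02.02 not covered. → 21%.
Sum: 33% + 67% + 20% + 21% = 141%.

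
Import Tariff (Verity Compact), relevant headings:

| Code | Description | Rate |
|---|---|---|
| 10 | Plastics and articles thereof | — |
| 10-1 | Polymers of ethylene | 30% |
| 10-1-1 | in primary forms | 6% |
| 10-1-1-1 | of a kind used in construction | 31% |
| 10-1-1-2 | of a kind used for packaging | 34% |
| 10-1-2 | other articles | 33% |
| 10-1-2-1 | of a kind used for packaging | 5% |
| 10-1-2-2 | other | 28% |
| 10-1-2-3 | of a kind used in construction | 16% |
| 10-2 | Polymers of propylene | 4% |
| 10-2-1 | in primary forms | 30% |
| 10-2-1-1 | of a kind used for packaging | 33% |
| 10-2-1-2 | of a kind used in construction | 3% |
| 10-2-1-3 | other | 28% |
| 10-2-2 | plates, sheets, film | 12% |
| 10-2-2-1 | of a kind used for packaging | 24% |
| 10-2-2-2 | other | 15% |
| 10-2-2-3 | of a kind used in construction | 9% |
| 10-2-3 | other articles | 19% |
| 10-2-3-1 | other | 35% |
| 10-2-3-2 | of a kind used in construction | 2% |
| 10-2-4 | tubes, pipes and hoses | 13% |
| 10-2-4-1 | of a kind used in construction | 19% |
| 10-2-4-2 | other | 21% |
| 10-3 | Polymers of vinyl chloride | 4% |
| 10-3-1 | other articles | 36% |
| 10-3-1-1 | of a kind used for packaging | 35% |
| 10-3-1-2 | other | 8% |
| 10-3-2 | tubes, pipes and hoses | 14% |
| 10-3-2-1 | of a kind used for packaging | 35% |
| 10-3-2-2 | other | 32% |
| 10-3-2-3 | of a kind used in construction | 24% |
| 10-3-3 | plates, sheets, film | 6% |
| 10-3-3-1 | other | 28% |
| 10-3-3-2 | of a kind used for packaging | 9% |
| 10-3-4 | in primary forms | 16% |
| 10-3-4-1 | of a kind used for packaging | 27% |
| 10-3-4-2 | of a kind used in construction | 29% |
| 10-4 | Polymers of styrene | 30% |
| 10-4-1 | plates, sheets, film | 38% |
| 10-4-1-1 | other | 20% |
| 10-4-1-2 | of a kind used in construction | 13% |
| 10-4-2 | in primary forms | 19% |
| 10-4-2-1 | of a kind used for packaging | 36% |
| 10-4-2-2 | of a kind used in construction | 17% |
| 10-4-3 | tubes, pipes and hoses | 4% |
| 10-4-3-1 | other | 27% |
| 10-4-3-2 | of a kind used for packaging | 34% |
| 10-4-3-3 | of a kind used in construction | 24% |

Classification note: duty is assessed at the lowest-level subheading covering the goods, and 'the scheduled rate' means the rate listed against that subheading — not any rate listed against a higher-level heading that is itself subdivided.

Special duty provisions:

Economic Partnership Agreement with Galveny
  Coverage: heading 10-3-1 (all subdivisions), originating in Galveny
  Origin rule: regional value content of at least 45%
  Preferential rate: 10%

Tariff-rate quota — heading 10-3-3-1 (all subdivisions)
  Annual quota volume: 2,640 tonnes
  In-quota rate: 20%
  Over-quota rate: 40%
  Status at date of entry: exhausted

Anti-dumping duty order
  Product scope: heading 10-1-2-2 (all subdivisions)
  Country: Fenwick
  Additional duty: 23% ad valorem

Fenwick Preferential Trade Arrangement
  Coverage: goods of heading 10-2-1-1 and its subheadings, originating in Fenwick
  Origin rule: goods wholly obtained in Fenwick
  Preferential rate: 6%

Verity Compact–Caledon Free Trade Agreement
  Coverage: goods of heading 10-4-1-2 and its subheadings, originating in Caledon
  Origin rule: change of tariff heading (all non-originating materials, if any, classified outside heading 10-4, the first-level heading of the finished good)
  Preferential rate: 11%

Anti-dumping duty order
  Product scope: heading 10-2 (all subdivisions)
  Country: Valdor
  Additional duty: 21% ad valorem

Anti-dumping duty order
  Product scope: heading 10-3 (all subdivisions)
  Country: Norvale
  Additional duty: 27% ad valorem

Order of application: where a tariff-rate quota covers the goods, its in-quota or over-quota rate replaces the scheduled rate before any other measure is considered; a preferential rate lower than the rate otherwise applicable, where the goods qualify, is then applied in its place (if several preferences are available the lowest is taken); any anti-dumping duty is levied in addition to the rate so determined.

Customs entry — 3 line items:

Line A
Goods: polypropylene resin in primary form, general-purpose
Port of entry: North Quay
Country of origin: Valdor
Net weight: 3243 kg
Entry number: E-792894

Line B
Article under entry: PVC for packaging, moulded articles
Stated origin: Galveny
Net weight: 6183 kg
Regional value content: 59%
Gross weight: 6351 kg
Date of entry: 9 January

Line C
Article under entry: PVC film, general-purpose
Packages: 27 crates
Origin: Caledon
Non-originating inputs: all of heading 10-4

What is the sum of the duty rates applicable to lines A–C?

Line A: polypropylene → 10-2; resin in primary form → 10-2-1; general-purpose → 10-2-1-3. Scheduled 28%. anti-dumping (Valdor, 10-2): +21%; total 28% + 21% = 49%. → 49%.
Line B: PVC → 10-3; moulded articles → 10-3-1; for packaging → 10-3-1-1. Scheduled 35%. Galveny agreement on 10-3-1: RVC ≥ 45% → 10% available; preferential 10%. → 10%.
Line C: PVC → 10-3; film → 10-3-3; general-purpose → 10-3-3-1. Scheduled 28%. quota on 10-3-3-1 exhausted → over-quota 40%; Caledon agreement on 10-4-1-2: 10-3-3-1 not covered. → 40%.
Sum: 49% + 10% + 40% = 99%.

99%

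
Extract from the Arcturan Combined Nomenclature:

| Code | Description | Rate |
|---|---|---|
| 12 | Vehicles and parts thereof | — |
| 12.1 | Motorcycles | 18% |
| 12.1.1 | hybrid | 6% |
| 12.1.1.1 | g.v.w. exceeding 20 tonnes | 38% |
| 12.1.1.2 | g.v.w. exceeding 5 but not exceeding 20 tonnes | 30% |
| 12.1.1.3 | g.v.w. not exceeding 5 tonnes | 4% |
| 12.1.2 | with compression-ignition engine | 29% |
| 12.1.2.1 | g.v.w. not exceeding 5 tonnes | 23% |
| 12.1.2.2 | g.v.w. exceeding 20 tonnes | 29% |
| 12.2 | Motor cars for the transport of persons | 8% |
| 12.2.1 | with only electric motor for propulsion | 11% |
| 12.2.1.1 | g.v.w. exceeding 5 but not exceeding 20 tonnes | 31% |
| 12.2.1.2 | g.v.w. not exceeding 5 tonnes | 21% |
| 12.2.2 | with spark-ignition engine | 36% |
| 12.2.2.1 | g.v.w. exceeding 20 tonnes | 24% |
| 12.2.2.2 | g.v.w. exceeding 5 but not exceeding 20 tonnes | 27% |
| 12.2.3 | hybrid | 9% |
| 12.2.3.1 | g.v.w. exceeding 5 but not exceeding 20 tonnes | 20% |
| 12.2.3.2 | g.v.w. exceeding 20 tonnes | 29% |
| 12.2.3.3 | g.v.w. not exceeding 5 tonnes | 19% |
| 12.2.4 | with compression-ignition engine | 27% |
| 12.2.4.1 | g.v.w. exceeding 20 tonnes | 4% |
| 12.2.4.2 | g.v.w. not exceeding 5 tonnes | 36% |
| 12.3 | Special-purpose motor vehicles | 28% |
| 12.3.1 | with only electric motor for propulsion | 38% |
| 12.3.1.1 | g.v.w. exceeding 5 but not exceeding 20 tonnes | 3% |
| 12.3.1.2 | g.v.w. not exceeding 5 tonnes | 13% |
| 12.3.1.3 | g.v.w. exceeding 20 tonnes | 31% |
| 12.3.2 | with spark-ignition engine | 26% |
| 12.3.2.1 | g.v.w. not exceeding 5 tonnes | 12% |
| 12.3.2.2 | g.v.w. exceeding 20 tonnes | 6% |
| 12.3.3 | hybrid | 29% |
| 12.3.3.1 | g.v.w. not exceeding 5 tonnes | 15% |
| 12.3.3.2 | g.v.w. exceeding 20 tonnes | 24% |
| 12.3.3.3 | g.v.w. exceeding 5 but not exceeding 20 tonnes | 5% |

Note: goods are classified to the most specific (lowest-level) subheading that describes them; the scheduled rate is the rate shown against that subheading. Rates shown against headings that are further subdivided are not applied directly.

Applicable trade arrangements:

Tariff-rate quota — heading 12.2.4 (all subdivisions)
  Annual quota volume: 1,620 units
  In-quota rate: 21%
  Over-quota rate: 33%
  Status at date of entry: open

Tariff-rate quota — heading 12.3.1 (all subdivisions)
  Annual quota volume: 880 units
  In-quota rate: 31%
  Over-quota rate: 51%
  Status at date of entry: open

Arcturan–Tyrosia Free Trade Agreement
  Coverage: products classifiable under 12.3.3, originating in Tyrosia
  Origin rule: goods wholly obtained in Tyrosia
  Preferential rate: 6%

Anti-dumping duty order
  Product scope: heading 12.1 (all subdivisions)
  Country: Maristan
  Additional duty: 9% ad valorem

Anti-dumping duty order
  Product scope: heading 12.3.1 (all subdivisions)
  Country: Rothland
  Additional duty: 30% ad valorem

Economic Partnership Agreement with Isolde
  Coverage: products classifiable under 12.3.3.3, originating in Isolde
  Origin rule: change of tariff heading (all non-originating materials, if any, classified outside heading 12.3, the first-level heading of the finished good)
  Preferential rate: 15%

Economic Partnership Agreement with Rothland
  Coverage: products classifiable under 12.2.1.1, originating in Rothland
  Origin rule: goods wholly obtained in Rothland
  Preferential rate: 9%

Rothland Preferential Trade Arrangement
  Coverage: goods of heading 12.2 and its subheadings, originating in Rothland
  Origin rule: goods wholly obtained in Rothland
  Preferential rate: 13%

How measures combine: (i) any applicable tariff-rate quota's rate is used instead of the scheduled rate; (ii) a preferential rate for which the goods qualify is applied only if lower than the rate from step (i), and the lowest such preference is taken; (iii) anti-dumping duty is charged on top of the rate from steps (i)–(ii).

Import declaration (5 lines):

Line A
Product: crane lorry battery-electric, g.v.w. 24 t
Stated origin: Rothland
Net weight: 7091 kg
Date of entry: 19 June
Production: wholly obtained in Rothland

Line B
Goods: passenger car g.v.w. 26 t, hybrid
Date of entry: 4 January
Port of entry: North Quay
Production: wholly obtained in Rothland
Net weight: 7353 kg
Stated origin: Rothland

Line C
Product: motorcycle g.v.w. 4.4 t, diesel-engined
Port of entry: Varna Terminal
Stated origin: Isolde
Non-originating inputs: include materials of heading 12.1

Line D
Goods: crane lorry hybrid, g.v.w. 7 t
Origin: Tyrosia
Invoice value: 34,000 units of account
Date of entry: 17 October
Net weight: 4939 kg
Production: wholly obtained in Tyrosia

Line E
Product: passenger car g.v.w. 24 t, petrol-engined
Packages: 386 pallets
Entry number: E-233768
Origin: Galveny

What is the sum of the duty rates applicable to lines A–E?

126%

Line A: crane lorry → 12.3; battery-electric → 12.3.1; g.v.w. 24 t → 12.3.1.3. Scheduled 31%. quota on 12.3.1 open → in-quota 31%; Rothland agreement on 12.2.1.1: 12.3.1.3 not covered; Rothland agreement on 12.2: 12.3.1.3 not covered; anti-dumping (Rothland, 12.3.1): +30%; total 31% + 30% = 61%. → 61%.
Line B: passenger car → 12.2; hybrid → 12.2.3; g.v.w. 26 t → 12.2.3.2. Scheduled 29%. Rothland agreement on 12.2.1.1: 12.2.3.2 not covered; Rothland agreement on 12.2: wholly obtained → 13% available; preferential 13%. → 13%.
Line C: motorcycle → 12.1; diesel-engined → 12.1.2; g.v.w. 4.4 t → 12.1.2.1. Scheduled 23%. Isolde agreement on 12.3.3.3: 12.1.2.1 not covered. → 23%.
Line D: crane lorry → 12.3; hybrid → 12.3.3; g.v.w. 7 t → 12.3.3.3. Scheduled 5%. Tyrosia agreement on 12.3.3: wholly obtained → 6% available; preference 6% not lower than 5% → no reduction. → 5%.
Line E: passenger car → 12.2; petrol-engined → 12.2.2; g.v.w. 24 t → 12.2.2.1. Scheduled 24%. No special measure applies. → 24%.
Sum: 61% + 13% + 23% + 5% + 24% = 126%.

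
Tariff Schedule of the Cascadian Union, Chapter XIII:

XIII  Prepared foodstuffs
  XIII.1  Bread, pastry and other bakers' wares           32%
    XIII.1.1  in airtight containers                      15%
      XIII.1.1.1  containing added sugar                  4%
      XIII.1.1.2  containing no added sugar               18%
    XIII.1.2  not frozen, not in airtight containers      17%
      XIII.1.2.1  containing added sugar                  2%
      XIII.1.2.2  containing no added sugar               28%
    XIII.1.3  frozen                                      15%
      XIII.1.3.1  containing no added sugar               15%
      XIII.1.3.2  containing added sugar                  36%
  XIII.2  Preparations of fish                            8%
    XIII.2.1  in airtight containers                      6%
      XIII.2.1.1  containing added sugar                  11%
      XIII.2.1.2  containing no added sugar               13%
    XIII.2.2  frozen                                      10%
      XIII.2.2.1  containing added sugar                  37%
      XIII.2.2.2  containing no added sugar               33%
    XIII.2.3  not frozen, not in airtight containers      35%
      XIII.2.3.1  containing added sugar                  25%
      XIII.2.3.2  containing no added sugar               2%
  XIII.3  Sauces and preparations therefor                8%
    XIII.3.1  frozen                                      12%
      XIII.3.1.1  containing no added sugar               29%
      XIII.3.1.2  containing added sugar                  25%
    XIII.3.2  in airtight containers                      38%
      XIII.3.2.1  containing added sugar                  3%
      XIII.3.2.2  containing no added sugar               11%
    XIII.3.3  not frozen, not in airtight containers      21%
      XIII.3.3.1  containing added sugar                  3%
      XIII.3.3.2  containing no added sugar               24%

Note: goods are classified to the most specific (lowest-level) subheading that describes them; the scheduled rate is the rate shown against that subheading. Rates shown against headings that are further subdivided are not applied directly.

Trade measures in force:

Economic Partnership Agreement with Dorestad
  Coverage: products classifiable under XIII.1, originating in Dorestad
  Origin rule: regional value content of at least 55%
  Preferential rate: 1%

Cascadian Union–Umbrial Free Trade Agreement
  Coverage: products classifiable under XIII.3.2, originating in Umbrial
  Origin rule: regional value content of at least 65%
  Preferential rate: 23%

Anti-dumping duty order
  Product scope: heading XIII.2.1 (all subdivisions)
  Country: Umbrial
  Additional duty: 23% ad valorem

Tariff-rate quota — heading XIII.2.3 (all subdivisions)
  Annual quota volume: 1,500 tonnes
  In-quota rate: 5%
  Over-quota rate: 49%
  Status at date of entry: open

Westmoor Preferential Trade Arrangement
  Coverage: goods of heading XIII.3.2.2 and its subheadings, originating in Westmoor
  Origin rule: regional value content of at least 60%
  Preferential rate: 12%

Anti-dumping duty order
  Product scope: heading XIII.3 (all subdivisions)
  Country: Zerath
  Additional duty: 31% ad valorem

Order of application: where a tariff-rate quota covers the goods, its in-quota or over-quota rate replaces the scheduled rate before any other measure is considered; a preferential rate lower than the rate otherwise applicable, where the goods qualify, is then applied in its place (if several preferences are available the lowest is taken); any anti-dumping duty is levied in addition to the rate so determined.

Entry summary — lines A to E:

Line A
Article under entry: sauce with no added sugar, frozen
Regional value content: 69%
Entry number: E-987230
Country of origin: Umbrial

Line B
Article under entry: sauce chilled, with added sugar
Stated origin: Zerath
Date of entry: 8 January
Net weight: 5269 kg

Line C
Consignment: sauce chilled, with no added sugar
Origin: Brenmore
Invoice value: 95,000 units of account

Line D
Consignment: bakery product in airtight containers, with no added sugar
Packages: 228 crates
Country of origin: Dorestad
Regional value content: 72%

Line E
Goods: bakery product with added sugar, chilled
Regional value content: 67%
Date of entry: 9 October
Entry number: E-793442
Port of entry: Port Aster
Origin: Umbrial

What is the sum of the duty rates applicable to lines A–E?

Line A: sauce → XIII.3; frozen → XIII.3.1; with no added sugar → XIII.3.1.1. Scheduled 29%. Umbrial agreement on XIII.3.2: XIII.3.1.1 not covered. → 29%.
Line B: sauce → XIII.3; chilled → XIII.3.3; with added sugar → XIII.3.3.1. Scheduled 3%. anti-dumping (Zerath, XIII.3): +31%; total 3% + 31% = 34%. → 34%.
Line C: sauce → XIII.3; chilled → XIII.3.3; with no added sugar → XIII.3.3.2. Scheduled 24%. No special measure applies. → 24%.
Line D: bakery product → XIII.1; in airtight containers → XIII.1.1; with no added sugar → XIII.1.1.2. Scheduled 18%. Dorestad agreement on XIII.1: RVC ≥ 55% → 1% available; preferential 1%. → 1%.
Line E: bakery product → XIII.1; chilled → XIII.1.2; with added sugar → XIII.1.2.1. Scheduled 2%. Umbrial agreement on XIII.3.2: XIII.1.2.1 not covered. → 2%.
Sum: 29% + 34% + 24% + 1% + 2% = 90%.

90%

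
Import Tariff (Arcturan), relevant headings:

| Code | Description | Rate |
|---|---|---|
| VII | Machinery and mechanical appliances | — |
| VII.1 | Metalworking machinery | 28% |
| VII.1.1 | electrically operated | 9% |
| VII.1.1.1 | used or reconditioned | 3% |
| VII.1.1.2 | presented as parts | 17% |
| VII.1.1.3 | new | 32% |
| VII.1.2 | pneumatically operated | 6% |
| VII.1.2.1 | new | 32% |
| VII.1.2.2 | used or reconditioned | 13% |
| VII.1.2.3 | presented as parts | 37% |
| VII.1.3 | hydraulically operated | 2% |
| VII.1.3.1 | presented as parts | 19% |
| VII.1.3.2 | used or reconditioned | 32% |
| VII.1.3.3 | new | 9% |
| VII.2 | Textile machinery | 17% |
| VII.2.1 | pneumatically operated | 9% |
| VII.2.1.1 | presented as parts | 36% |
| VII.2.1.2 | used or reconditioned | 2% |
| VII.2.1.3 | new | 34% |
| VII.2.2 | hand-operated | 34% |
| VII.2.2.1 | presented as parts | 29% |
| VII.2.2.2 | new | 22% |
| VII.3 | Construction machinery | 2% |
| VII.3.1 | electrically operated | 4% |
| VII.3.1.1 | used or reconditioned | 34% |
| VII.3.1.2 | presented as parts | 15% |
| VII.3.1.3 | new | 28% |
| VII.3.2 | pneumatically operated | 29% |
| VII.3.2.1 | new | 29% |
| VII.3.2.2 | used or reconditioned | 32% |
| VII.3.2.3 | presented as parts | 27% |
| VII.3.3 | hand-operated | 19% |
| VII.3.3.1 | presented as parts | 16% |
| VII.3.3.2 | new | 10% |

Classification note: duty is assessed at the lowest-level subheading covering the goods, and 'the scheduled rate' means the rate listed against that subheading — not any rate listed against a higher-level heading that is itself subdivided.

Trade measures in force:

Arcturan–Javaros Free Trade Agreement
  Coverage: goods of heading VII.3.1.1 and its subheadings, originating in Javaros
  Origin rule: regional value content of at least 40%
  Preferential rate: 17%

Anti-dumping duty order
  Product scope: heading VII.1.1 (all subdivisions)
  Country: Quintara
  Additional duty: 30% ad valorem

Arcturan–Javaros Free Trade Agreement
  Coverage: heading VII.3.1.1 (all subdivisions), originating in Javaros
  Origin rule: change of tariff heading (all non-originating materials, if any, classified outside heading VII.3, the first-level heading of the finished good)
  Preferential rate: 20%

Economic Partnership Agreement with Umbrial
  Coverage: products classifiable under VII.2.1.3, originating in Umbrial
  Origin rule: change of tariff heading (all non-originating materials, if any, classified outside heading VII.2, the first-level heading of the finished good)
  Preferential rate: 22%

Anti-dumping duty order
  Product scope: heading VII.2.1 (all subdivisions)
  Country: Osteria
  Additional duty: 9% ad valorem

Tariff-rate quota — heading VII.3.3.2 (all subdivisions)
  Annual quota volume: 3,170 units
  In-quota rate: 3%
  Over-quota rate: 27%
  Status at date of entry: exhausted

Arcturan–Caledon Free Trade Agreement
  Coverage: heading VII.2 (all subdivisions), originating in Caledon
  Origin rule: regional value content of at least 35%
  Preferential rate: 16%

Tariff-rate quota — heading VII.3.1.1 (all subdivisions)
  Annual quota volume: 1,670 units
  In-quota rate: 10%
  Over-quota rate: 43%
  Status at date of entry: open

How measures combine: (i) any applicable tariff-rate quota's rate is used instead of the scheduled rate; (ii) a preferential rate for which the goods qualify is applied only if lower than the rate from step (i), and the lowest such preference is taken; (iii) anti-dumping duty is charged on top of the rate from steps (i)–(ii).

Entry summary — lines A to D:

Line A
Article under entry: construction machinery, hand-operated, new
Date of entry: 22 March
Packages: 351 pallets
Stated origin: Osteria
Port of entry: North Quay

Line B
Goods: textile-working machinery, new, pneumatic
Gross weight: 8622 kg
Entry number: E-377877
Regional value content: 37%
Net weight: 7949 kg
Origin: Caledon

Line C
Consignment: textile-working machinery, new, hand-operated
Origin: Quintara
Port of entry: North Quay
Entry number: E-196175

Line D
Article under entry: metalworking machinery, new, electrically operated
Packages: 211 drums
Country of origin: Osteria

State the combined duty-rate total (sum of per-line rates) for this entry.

97%

Line A: construction → VII.3; hand-operated → VII.3.3; new → VII.3.3.2. Scheduled 10%. quota on VII.3.3.2 exhausted → over-quota 27%. → 27%.
Line B: textile-working → VII.2; pneumatic → VII.2.1; new → VII.2.1.3. Scheduled 34%. Caledon agreement on VII.2: RVC ≥ 35% → 16% available; preferential 16%. → 16%.
Line C: textile-working → VII.2; hand-operated → VII.2.2; new → VII.2.2.2. Scheduled 22%. No special measure applies. → 22%.
Line D: metalworking → VII.1; electrically operated → VII.1.1; new → VII.1.1.3. Scheduled 32%. No special measure applies. → 32%.
Sum: 27% + 16% + 22% + 32% = 97%.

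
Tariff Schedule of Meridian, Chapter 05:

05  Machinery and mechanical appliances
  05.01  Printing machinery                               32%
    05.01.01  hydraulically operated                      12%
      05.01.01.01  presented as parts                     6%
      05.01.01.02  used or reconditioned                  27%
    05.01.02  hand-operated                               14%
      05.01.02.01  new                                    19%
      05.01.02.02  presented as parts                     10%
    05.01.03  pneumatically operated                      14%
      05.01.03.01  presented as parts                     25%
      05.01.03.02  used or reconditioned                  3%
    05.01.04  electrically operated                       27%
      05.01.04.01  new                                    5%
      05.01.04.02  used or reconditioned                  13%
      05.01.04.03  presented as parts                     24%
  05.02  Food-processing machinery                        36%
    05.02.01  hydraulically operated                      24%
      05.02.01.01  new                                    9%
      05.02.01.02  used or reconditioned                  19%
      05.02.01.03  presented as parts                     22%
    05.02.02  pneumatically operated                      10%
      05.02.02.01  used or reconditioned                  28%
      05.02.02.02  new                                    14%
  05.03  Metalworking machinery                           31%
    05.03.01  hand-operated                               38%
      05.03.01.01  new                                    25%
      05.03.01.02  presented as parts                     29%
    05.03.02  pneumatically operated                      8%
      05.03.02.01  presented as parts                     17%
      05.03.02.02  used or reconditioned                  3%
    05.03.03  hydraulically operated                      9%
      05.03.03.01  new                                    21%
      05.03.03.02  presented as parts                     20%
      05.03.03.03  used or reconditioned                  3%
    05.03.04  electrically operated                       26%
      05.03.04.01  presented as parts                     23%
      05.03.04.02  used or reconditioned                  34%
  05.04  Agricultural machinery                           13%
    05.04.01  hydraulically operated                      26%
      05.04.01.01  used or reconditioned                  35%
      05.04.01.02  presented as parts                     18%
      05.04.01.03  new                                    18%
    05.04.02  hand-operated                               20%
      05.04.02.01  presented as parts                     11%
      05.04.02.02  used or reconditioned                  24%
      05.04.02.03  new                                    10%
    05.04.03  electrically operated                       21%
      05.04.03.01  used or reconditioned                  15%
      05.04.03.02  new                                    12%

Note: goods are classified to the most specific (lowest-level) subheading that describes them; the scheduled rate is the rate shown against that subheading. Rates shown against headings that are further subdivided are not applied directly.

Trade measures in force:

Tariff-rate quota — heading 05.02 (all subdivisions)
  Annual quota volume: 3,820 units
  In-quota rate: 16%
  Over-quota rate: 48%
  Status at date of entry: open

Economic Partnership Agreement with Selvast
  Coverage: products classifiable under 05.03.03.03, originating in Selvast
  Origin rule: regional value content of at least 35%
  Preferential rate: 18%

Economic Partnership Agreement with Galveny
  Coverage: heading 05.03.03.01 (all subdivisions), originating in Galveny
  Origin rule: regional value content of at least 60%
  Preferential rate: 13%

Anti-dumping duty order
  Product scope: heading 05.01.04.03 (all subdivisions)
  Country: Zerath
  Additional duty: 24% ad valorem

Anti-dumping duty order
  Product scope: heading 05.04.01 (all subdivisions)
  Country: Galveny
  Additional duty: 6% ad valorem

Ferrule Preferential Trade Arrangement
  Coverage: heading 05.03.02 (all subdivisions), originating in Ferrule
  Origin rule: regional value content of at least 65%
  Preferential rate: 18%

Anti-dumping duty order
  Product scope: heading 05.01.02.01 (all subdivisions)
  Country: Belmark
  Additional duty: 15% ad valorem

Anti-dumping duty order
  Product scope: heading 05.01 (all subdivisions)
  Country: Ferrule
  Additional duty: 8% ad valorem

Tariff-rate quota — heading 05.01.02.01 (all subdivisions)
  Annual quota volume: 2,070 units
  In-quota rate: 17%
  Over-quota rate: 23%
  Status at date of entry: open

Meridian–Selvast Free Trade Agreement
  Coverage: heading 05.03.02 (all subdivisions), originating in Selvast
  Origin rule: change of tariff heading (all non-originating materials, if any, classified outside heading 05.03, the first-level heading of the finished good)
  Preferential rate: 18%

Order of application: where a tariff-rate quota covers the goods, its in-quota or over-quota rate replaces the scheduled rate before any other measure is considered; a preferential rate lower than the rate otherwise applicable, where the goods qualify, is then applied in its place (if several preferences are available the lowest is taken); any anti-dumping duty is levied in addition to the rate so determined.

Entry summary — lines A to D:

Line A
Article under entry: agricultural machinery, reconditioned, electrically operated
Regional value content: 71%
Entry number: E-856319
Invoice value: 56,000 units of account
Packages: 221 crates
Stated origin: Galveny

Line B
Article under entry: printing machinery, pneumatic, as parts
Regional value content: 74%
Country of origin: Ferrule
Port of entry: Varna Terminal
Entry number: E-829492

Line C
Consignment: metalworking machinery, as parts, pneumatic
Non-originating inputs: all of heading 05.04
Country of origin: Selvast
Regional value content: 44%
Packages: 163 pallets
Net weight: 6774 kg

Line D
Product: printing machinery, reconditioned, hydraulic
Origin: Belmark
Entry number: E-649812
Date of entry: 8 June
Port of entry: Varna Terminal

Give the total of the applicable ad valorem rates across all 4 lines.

92%

Line A: agricultural → 05.04; electrically operated → 05.04.03; reconditioned → 05.04.03.01. Scheduled 15%. Galveny agreement on 05.03.03.01: 05.04.03.01 not covered. → 15%.
Line B: printing → 05.01; pneumatic → 05.01.03; as parts → 05.01.03.01. Scheduled 25%. Ferrule agreement on 05.03.02: 05.01.03.01 not covered; anti-dumping (Ferrule, 05.01): +8%; total 25% + 8% = 33%. → 33%.
Line C: metalworking → 05.03; pneumatic → 05.03.02; as parts → 05.03.02.01. Scheduled 17%. Selvast agreement on 05.03.03.03: 05.03.02.01 not covered; Selvast agreement on 05.03.02: CTH met → 18% available; preference 18% not lower than 17% → no reduction. → 17%.
Line D: printing → 05.01; hydraulic → 05.01.01; reconditioned → 05.01.01.02. Scheduled 27%. No special measure applies. → 27%.
Sum: 15% + 33% + 17% + 27% = 92%.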